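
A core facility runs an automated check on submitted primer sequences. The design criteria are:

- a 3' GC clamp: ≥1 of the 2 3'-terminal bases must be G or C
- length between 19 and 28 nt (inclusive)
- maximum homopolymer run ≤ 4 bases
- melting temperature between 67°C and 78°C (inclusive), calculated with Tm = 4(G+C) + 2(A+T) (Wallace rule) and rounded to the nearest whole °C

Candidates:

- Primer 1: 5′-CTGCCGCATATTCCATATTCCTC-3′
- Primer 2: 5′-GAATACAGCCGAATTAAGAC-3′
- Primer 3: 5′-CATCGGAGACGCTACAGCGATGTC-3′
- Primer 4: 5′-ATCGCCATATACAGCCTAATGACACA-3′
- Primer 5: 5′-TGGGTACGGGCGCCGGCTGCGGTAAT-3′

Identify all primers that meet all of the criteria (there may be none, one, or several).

Primer 1 (23 nt, A=4 T=8 G=2 C=9): 3' end TC has 1 G/C ✓; length 23 ✓; longest run = 2 ✓; Tm = 2·12 + 4·11 = 68°C ✓ — passes.
Primer 2 (20 nt, A=9 T=3 G=4 C=4): 3' end AC has 1 G/C ✓; length 20 ✓; longest run = 2 ✓; Tm = 2·12 + 4·8 = 56°C, outside 67–78°C ✗ — fails.
Primer 3 (24 nt, A=6 T=4 G=7 C=7): 3' end TC has 1 G/C ✓; length 24 ✓; longest run = 2 ✓; Tm = 2·10 + 4·14 = 76°C ✓ — passes.
Primer 4 (26 nt, A=10 T=5 G=3 C=8): 3' end CA has 1 G/C ✓; length 26 ✓; longest run = 2 ✓; Tm = 2·15 + 4·11 = 74°C ✓ — passes.
Primer 5 (26 nt, A=3 T=5 G=12 C=6): 3' end AT has 0 G/C, need ≥1 ✗; length 26 ✓; longest run = 3 ✓; Tm = 2·8 + 4·18 = 88°C, outside 67–78°C ✗ — fails.

Primer 1, Primer 3 and Primer 4.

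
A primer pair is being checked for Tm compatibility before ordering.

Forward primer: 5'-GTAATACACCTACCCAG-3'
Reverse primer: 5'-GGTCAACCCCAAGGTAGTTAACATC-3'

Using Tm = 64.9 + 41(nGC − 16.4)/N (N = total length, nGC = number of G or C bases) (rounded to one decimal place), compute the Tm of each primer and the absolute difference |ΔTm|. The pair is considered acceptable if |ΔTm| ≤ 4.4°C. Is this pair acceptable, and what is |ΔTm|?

|ΔTm| = 13.1°C; the pair is not acceptable.

Forward: G+C = 8, N = 17 → Tm = 64.9 + 41·(8 − 16.4)/17 = 44.6°C.
Reverse: G+C = 12, N = 25 → Tm = 64.9 + 41·(12 − 16.4)/25 = 57.7°C.
|ΔTm| = |44.6 − 57.7| = 13.1°C, > 4.4°C.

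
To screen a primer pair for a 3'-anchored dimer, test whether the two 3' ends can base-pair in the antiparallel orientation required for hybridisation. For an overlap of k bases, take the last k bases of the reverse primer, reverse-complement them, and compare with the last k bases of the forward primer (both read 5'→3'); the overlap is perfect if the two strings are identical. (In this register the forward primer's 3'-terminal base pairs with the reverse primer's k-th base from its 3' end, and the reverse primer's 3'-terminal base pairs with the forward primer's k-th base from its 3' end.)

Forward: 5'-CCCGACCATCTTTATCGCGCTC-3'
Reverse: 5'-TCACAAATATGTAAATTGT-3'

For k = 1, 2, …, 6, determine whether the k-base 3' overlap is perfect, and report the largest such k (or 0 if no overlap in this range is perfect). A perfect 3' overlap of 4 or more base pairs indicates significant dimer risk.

Last 6 bases (5'→3') — forward …GCGCTC, reverse …AATTGT.
Reverse complement of the reverse primer's last 6 bases: ACAATT; its first k bases are the reverse complement of the reverse primer's last k bases, so a perfect k-base overlap needs the forward primer's last k bases to equal them.
Comparing (forward last k vs required): k=1: C vs A ✗; k=2: TC vs AC ✗; k=3: CTC vs ACA ✗; k=4: GCTC vs ACAA ✗; k=5: CGCTC vs ACAAT ✗; k=6: GCGCTC vs ACAATT ✗.
No overlap length from 1 to 6 is perfect, so the longest perfect 3' overlap is 0.

Longest perfect overlap: 0 complementary base pairs; below the dimer-risk threshold (threshold 4).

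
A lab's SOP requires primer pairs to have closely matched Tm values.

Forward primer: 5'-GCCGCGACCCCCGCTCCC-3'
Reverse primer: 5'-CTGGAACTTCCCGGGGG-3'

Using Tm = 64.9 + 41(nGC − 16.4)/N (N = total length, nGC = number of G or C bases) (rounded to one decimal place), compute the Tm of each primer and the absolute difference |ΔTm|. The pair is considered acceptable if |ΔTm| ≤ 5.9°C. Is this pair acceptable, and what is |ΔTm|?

|ΔTm| = 9.7°C; the pair is not acceptable.

Forward: G+C = 16, N = 18 → Tm = 64.9 + 41·(16 − 16.4)/18 = 64.0°C.
Reverse: G+C = 12, N = 17 → Tm = 64.9 + 41·(12 − 16.4)/17 = 54.3°C.
|ΔTm| = |64.0 − 54.3| = 9.7°C, > 5.9°C.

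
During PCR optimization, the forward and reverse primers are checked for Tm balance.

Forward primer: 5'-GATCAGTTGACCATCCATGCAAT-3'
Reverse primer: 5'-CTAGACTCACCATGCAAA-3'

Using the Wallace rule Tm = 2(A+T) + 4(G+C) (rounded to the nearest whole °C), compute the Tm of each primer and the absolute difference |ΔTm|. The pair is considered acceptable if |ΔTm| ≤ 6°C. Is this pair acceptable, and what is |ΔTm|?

|ΔTm| = 14°C; the pair is not acceptable.

Forward: A=7 T=6 G=4 C=6 → Tm = 2·13 + 4·10 = 66°C.
Reverse: A=7 T=3 G=2 C=6 → Tm = 2·10 + 4·8 = 52°C.
|ΔTm| = |66 − 52| = 14°C, > 6°C.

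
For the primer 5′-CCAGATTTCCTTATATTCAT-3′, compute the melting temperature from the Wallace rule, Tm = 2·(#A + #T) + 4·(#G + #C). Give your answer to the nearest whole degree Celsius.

Base counts: A=5, T=9, G=1, C=5 (length 20).
Tm = 2·(5+9) + 4·(1+5) = 2·14 + 4·6 = 28 + 24 = 52°C.

52°C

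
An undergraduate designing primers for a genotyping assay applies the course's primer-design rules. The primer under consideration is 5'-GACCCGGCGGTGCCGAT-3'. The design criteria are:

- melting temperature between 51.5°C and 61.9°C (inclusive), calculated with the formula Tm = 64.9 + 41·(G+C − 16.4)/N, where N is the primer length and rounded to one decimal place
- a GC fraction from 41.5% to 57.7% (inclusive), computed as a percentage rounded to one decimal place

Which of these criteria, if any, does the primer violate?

Fails: GC content.

Base counts: A=2, T=2, G=7, C=6 (length 17).
Tm: Tm = 64.9 + 41·(13 − 16.4)/17 = 56.7°C ✓
GC content: GC 13/17 = 76.5%, outside 41.5–57.7% ✗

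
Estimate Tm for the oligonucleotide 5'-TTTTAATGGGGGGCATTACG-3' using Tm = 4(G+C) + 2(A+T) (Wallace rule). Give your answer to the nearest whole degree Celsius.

58°C

Base counts: A=4, T=7, G=7, C=2 (length 20).
Tm = 2·(4+7) + 4·(7+2) = 2·11 + 4·9 = 22 + 36 = 58°C.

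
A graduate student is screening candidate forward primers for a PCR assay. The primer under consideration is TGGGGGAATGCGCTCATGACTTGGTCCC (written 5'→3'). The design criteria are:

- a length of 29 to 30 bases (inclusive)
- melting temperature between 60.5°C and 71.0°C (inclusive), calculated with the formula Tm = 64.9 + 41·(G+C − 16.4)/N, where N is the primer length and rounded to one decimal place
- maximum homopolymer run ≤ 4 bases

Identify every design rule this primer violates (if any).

Base counts: A=4, T=7, G=10, C=7 (length 28).
length: length 28, outside 29–30 ✗
Tm: Tm = 64.9 + 41·(17 − 16.4)/28 = 65.8°C ✓
homopolymer run: longest run = 5, exceeds 4 ✗

Fails: length, homopolymer run.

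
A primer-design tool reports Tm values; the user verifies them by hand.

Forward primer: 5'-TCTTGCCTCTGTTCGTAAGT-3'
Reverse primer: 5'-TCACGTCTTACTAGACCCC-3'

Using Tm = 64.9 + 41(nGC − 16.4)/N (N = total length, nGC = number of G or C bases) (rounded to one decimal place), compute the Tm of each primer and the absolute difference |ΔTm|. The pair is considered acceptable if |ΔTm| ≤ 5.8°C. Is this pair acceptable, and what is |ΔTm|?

|ΔTm| = 1.4°C; the pair is acceptable.

Forward: G+C = 9, N = 20 → Tm = 64.9 + 41·(9 − 16.4)/20 = 49.7°C.
Reverse: G+C = 10, N = 19 → Tm = 64.9 + 41·(10 − 16.4)/19 = 51.1°C.
|ΔTm| = |49.7 − 51.1| = 1.4°C, ≤ 5.8°C.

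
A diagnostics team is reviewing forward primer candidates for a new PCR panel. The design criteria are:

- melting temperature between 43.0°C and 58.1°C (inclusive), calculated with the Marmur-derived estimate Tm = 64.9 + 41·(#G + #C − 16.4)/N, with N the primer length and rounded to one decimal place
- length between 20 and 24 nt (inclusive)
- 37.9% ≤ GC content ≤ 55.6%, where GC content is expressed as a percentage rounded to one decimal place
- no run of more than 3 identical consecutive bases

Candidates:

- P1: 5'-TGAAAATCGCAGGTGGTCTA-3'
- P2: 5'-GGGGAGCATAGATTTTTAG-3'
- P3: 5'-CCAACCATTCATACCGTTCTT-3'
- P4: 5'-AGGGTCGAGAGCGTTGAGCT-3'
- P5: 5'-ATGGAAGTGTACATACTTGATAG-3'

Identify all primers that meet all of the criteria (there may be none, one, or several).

P3 only.

P1 (20 nt, A=6 T=5 G=6 C=3): Tm = 64.9 + 41·(9 − 16.4)/20 = 49.7°C ✓; length 20 ✓; GC 9/20 = 45.0% ✓; longest run = 4, exceeds 3 ✗ — fails.
P2 (19 nt, A=5 T=6 G=7 C=1): Tm = 64.9 + 41·(8 − 16.4)/19 = 46.8°C ✓; length 19, outside 20–24 ✗; GC 8/19 = 42.1% ✓; longest run = 5, exceeds 3 ✗ — fails.
P3 (21 nt, A=5 T=7 G=1 C=8): Tm = 64.9 + 41·(9 − 16.4)/21 = 50.5°C ✓; length 21 ✓; GC 9/21 = 42.9% ✓; longest run = 2 ✓ — passes.
P4 (20 nt, A=4 T=4 G=9 C=3): Tm = 64.9 + 41·(12 − 16.4)/20 = 55.9°C ✓; length 20 ✓; GC 12/20 = 60.0%, outside 37.9–55.6% ✗; longest run = 3 ✓ — fails.
P5 (23 nt, A=8 T=7 G=6 C=2): Tm = 64.9 + 41·(8 − 16.4)/23 = 49.9°C ✓; length 23 ✓; GC 8/23 = 34.8%, outside 37.9–55.6% ✗; longest run = 2 ✓ — fails.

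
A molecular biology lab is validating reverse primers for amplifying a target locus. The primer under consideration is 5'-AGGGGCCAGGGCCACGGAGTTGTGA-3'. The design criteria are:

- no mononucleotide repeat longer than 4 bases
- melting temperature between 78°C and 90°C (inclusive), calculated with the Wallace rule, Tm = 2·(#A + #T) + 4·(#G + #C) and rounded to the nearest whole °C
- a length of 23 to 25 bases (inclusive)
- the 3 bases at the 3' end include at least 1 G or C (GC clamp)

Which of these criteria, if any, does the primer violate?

Base counts: A=5, T=3, G=12, C=5 (length 25).
homopolymer run: longest run = 4 ✓
Tm: Tm = 2·8 + 4·17 = 84°C ✓
length: length 25 ✓
GC clamp: 3' end TGA has 1 G/C ✓

Meets all criteria.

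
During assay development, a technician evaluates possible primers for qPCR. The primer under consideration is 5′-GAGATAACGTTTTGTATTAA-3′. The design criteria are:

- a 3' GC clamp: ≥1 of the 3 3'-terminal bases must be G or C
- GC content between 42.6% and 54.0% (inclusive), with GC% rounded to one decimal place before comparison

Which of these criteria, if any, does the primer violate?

Fails: GC clamp, GC content.

Base counts: A=7, T=8, G=4, C=1 (length 20).
GC clamp: 3' end TAA has 0 G/C, need ≥1 ✗
GC content: GC 5/20 = 25.0%, outside 42.6–54.0% ✗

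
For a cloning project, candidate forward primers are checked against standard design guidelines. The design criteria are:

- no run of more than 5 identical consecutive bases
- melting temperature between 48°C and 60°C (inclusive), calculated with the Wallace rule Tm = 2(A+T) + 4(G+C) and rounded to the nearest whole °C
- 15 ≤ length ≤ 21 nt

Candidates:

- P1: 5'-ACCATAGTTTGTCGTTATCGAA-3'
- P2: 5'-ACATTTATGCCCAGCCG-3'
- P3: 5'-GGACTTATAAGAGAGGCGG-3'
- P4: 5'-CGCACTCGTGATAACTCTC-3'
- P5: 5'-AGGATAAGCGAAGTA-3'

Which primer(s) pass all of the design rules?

P1 (22 nt, A=6 T=8 G=4 C=4): longest run = 3 ✓; Tm = 2·14 + 4·8 = 60°C ✓; length 22, outside 15–21 ✗ — fails.
P2 (17 nt, A=4 T=4 G=3 C=6): longest run = 3 ✓; Tm = 2·8 + 4·9 = 52°C ✓; length 17 ✓ — passes.
P3 (19 nt, A=6 T=3 G=8 C=2): longest run = 2 ✓; Tm = 2·9 + 4·10 = 58°C ✓; length 19 ✓ — passes.
P4 (19 nt, A=4 T=5 G=3 C=7): longest run = 2 ✓; Tm = 2·9 + 4·10 = 58°C ✓; length 19 ✓ — passes.
P5 (15 nt, A=7 T=2 G=5 C=1): longest run = 2 ✓; Tm = 2·9 + 4·6 = 42°C, outside 48–60°C ✗; length 15 ✓ — fails.

P2, P3 and P4.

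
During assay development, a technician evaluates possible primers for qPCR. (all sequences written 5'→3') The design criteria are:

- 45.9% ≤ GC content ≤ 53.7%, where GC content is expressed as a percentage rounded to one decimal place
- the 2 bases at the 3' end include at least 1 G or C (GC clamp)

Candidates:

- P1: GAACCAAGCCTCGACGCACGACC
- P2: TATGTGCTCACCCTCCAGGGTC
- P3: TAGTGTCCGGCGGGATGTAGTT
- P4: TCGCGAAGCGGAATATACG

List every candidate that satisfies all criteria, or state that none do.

P1 (23 nt, A=7 T=1 G=5 C=10): GC 15/23 = 65.2%, outside 45.9–53.7% ✗; 3' end CC has 2 G/C ✓ — fails.
P2 (22 nt, A=3 T=6 G=5 C=8): GC 13/22 = 59.1%, outside 45.9–53.7% ✗; 3' end TC has 1 G/C ✓ — fails.
P3 (22 nt, A=3 T=7 G=9 C=3): GC 12/22 = 54.5%, outside 45.9–53.7% ✗; 3' end TT has 0 G/C, need ≥1 ✗ — fails.
P4 (19 nt, A=6 T=3 G=6 C=4): GC 10/19 = 52.6% ✓; 3' end CG has 2 G/C ✓ — passes.

P4 only.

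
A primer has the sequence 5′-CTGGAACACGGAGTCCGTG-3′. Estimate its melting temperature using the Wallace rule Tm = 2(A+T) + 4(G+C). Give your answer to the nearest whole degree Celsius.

62°C

Base counts: A=4, T=3, G=7, C=5 (length 19).
Tm = 2·(4+3) + 4·(7+5) = 2·7 + 4·12 = 14 + 48 = 62°C.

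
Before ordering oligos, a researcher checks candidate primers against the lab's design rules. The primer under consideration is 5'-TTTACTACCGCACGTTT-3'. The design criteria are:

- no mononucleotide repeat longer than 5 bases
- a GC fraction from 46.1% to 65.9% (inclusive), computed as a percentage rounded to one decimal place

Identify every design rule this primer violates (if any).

Base counts: A=3, T=7, G=2, C=5 (length 17).
homopolymer run: longest run = 3 ✓
GC content: GC 7/17 = 41.2%, outside 46.1–65.9% ✗

Fails: GC content.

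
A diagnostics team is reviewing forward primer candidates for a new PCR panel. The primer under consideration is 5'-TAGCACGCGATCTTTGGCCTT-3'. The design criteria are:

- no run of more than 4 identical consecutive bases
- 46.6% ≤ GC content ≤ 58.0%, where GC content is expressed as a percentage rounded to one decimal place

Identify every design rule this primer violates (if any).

Base counts: A=3, T=7, G=5, C=6 (length 21).
homopolymer run: longest run = 3 ✓
GC content: GC 11/21 = 52.4% ✓

Meets all criteria.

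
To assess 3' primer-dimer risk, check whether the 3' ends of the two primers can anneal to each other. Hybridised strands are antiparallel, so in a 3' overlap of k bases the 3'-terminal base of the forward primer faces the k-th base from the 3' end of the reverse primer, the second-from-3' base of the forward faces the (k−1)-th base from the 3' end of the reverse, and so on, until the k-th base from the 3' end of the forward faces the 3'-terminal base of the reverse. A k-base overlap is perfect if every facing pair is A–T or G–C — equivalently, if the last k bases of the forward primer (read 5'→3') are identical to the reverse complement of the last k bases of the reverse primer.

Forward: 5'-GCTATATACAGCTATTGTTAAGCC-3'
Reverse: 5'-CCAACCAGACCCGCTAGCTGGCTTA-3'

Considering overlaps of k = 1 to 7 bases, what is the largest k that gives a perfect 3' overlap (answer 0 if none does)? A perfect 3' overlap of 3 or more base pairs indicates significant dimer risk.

Longest perfect overlap: 6 complementary base pairs; significant dimer risk (threshold 3).

Last 7 bases (5'→3') — forward …TTAAGCC, reverse …TGGCTTA.
Reverse complement of the reverse primer's last 7 bases: TAAGCCA; its first k bases are the reverse complement of the reverse primer's last k bases, so a perfect k-base overlap needs the forward primer's last k bases to equal them.
Comparing (forward last k vs required): k=1: C vs T ✗; k=2: CC vs TA ✗; k=3: GCC vs TAA ✗; k=4: AGCC vs TAAG ✗; k=5: AAGCC vs TAAGC ✗; k=6: TAAGCC vs TAAGCC ✓; k=7: TTAAGCC vs TAAGCCA ✗.
Only k = 6 is perfect, so the longest perfect 3' overlap is 6.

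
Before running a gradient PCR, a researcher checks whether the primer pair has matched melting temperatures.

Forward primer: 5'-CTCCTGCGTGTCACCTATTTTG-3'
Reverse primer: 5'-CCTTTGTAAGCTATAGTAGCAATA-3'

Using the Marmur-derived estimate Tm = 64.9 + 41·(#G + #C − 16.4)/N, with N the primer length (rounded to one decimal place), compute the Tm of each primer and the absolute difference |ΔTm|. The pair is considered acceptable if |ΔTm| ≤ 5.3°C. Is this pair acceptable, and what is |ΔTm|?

|ΔTm| = 4.2°C; the pair is acceptable.

Forward: G+C = 11, N = 22 → Tm = 64.9 + 41·(11 − 16.4)/22 = 54.8°C.
Reverse: G+C = 8, N = 24 → Tm = 64.9 + 41·(8 − 16.4)/24 = 50.6°C.
|ΔTm| = |54.8 − 50.6| = 4.2°C, ≤ 5.3°C.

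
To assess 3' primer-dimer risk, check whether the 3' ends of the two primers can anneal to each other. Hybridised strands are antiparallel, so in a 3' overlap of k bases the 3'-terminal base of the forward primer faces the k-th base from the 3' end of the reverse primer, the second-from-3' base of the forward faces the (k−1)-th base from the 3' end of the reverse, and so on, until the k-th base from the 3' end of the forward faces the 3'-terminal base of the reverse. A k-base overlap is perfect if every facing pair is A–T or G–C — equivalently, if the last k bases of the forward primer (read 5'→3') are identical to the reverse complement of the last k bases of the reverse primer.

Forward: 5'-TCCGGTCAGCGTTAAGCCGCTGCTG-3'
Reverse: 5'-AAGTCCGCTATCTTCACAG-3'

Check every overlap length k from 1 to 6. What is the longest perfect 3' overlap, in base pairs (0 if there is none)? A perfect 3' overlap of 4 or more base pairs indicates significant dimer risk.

Longest perfect overlap: 3 complementary base pairs; below the dimer-risk threshold (threshold 4).

Last 6 bases (5'→3') — forward …CTGCTG, reverse …TCACAG.
Reverse complement of the reverse primer's last 6 bases: CTGTGA; its first k bases are the reverse complement of the reverse primer's last k bases, so a perfect k-base overlap needs the forward primer's last k bases to equal them.
Comparing (forward last k vs required): k=1: G vs C ✗; k=2: TG vs CT ✗; k=3: CTG vs CTG ✓; k=4: GCTG vs CTGT ✗; k=5: TGCTG vs CTGTG ✗; k=6: CTGCTG vs CTGTGA ✗.
Only k = 3 is perfect, so the longest perfect 3' overlap is 3.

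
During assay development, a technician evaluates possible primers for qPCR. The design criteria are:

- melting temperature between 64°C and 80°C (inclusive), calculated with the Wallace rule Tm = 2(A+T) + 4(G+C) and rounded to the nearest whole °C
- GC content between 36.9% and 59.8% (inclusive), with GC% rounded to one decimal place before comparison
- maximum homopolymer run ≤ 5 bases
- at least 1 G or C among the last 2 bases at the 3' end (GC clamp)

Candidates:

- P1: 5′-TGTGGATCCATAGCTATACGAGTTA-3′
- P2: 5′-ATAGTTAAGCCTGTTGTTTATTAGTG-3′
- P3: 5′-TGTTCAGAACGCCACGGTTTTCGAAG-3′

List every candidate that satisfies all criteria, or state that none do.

P3 only.

P1 (25 nt, A=7 T=8 G=6 C=4): Tm = 2·15 + 4·10 = 70°C ✓; GC 10/25 = 40.0% ✓; longest run = 2 ✓; 3' end TA has 0 G/C, need ≥1 ✗ — fails.
P2 (26 nt, A=6 T=12 G=6 C=2): Tm = 2·18 + 4·8 = 68°C ✓; GC 8/26 = 30.8%, outside 36.9–59.8% ✗; longest run = 3 ✓; 3' end TG has 1 G/C ✓ — fails.
P3 (26 nt, A=6 T=7 G=7 C=6): Tm = 2·13 + 4·13 = 78°C ✓; GC 13/26 = 50.0% ✓; longest run = 4 ✓; 3' end AG has 1 G/C ✓ — passes.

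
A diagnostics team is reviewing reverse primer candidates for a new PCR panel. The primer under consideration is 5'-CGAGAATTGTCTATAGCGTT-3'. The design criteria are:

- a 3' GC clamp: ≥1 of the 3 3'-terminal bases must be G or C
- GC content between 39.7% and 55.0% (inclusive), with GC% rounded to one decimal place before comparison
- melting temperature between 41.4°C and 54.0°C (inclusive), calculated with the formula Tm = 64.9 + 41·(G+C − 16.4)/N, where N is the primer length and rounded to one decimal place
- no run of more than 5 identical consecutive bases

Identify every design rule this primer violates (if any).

Meets all criteria.

Base counts: A=5, T=7, G=5, C=3 (length 20).
GC clamp: 3' end GTT has 1 G/C ✓
GC content: GC 8/20 = 40.0% ✓
Tm: Tm = 64.9 + 41·(8 − 16.4)/20 = 47.7°C ✓
homopolymer run: longest run = 2 ✓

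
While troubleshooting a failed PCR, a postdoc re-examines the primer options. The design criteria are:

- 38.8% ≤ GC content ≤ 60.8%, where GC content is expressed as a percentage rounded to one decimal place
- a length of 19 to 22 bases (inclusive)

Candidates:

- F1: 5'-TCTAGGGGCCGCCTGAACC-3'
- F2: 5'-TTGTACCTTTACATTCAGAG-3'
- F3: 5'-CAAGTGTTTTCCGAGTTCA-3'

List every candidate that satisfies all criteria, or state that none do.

F3 only.

F1 (19 nt, A=3 T=3 G=6 C=7): GC 13/19 = 68.4%, outside 38.8–60.8% ✗; length 19 ✓ — fails.
F2 (20 nt, A=5 T=8 G=3 C=4): GC 7/20 = 35.0%, outside 38.8–60.8% ✗; length 20 ✓ — fails.
F3 (19 nt, A=4 T=7 G=4 C=4): GC 8/19 = 42.1% ✓; length 19 ✓ — passes.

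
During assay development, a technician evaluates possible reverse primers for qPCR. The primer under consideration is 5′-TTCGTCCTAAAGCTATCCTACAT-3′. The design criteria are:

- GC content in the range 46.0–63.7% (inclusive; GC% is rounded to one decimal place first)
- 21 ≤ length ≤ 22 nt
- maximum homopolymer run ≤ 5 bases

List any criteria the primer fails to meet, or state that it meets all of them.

Base counts: A=6, T=8, G=2, C=7 (length 23).
GC content: GC 9/23 = 39.1%, outside 46.0–63.7% ✗
length: length 23, outside 21–22 ✗
homopolymer run: longest run = 3 ✓

Fails: GC content, length.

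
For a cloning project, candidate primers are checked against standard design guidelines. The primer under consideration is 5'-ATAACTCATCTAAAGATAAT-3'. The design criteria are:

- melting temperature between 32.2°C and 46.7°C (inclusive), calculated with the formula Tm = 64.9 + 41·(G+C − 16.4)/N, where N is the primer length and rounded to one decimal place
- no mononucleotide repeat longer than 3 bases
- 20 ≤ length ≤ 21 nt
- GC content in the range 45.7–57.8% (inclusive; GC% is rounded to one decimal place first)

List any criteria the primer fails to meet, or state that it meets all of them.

Base counts: A=10, T=6, G=1, C=3 (length 20).
Tm: Tm = 64.9 + 41·(4 − 16.4)/20 = 39.5°C ✓
homopolymer run: longest run = 3 ✓
length: length 20 ✓
GC content: GC 4/20 = 20.0%, outside 45.7–57.8% ✗

Fails: GC content.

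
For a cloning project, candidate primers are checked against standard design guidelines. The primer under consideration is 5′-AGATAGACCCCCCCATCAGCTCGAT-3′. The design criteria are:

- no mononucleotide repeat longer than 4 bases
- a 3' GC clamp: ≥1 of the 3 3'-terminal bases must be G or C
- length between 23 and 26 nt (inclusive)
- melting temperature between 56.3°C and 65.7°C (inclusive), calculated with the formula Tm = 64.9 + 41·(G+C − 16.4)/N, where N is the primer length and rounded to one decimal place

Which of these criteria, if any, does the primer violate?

Base counts: A=7, T=4, G=4, C=10 (length 25).
homopolymer run: longest run = 7, exceeds 4 ✗
GC clamp: 3' end GAT has 1 G/C ✓
length: length 25 ✓
Tm: Tm = 64.9 + 41·(14 − 16.4)/25 = 61.0°C ✓

Fails: homopolymer run.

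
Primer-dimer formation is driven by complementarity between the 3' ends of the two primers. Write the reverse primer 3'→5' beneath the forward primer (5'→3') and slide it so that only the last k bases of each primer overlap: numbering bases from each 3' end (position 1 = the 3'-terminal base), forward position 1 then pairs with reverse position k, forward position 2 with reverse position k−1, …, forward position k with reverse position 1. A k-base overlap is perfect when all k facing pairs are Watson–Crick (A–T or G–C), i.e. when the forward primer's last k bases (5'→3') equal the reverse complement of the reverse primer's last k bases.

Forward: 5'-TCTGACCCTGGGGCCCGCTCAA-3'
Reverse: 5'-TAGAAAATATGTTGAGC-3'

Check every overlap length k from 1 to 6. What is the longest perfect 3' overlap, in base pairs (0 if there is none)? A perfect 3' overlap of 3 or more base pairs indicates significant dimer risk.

Last 6 bases (5'→3') — forward …GCTCAA, reverse …TTGAGC.
Reverse complement of the reverse primer's last 6 bases: GCTCAA; its first k bases are the reverse complement of the reverse primer's last k bases, so a perfect k-base overlap needs the forward primer's last k bases to equal them.
Comparing (forward last k vs required): k=1: A vs G ✗; k=2: AA vs GC ✗; k=3: CAA vs GCT ✗; k=4: TCAA vs GCTC ✗; k=5: CTCAA vs GCTCA ✗; k=6: GCTCAA vs GCTCAA ✓.
Only k = 6 is perfect, so the longest perfect 3' overlap is 6.

Longest perfect overlap: 6 complementary base pairs; significant dimer risk (threshold 3).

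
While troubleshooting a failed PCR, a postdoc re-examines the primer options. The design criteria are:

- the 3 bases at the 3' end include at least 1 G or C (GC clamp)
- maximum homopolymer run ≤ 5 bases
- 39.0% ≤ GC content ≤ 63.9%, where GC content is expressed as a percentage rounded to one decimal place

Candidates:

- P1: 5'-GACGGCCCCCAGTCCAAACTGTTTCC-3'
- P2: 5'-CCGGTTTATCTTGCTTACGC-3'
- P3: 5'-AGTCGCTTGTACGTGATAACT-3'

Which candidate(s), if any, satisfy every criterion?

P1 (26 nt, A=5 T=5 G=5 C=11): 3' end TCC has 2 G/C ✓; longest run = 5 ✓; GC 16/26 = 61.5% ✓ — passes.
P2 (20 nt, A=2 T=8 G=4 C=6): 3' end CGC has 3 G/C ✓; longest run = 3 ✓; GC 10/20 = 50.0% ✓ — passes.
P3 (21 nt, A=5 T=7 G=5 C=4): 3' end ACT has 1 G/C ✓; longest run = 2 ✓; GC 9/21 = 42.9% ✓ — passes.

P1, P2 and P3.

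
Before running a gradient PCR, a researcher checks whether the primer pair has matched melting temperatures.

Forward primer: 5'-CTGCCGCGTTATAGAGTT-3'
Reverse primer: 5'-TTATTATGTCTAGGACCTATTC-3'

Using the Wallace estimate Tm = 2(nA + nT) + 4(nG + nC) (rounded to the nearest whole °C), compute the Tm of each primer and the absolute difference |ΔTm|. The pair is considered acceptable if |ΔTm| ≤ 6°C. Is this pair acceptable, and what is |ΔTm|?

|ΔTm| = 4°C; the pair is acceptable.

Forward: A=3 T=6 G=5 C=4 → Tm = 2·9 + 4·9 = 54°C.
Reverse: A=5 T=10 G=3 C=4 → Tm = 2·15 + 4·7 = 58°C.
|ΔTm| = |54 − 58| = 4°C, ≤ 6°C.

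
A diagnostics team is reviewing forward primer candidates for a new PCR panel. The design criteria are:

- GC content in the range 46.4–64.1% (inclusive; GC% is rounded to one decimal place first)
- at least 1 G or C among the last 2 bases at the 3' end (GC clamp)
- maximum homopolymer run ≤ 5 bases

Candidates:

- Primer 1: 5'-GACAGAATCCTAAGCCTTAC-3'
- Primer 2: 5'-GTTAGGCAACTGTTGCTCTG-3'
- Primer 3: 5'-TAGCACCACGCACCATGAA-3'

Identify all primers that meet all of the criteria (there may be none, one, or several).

Primer 1 (20 nt, A=7 T=4 G=3 C=6): GC 9/20 = 45.0%, outside 46.4–64.1% ✗; 3' end AC has 1 G/C ✓; longest run = 2 ✓ — fails.
Primer 2 (20 nt, A=3 T=7 G=6 C=4): GC 10/20 = 50.0% ✓; 3' end TG has 1 G/C ✓; longest run = 2 ✓ — passes.
Primer 3 (19 nt, A=7 T=2 G=3 C=7): GC 10/19 = 52.6% ✓; 3' end AA has 0 G/C, need ≥1 ✗; longest run = 2 ✓ — fails.

Primer 2 only.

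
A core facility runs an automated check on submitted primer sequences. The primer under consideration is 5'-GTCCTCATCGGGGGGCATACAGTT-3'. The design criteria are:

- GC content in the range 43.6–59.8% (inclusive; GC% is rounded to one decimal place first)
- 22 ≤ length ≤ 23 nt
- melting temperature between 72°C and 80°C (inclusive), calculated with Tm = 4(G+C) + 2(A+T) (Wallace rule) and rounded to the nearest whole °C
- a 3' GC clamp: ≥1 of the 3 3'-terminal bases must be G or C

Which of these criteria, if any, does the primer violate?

Base counts: A=4, T=6, G=8, C=6 (length 24).
GC content: GC 14/24 = 58.3% ✓
length: length 24, outside 22–23 ✗
Tm: Tm = 2·10 + 4·14 = 76°C ✓
GC clamp: 3' end GTT has 1 G/C ✓

Fails: length.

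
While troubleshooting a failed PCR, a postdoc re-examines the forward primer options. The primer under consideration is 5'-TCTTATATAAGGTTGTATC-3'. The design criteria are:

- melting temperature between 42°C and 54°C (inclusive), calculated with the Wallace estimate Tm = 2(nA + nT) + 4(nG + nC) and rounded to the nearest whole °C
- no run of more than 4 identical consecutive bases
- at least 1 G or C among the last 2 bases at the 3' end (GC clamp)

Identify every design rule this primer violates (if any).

Base counts: A=5, T=9, G=3, C=2 (length 19).
Tm: Tm = 2·14 + 4·5 = 48°C ✓
homopolymer run: longest run = 2 ✓
GC clamp: 3' end TC has 1 G/C ✓

Meets all criteria.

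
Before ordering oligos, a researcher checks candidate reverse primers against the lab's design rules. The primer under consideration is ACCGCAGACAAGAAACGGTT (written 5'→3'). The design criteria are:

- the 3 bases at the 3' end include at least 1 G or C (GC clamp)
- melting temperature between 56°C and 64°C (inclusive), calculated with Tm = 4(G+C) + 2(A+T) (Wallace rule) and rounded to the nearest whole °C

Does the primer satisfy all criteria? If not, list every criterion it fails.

Base counts: A=8, T=2, G=5, C=5 (length 20).
GC clamp: 3' end GTT has 1 G/C ✓
Tm: Tm = 2·10 + 4·10 = 60°C ✓

Meets all criteria.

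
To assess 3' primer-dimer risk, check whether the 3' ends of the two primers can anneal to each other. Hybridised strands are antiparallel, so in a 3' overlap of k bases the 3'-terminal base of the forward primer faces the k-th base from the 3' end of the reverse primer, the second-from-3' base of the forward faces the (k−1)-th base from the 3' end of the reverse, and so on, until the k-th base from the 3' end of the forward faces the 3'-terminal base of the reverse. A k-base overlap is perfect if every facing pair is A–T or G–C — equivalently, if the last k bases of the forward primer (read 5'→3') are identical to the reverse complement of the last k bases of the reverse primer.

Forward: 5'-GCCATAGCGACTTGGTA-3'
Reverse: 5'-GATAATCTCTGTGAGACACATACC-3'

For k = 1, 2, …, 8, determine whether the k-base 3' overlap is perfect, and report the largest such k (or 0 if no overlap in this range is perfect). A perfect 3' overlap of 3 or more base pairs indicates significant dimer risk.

Last 8 bases (5'→3') — forward …ACTTGGTA, reverse …CACATACC.
Reverse complement of the reverse primer's last 8 bases: GGTATGTG; its first k bases are the reverse complement of the reverse primer's last k bases, so a perfect k-base overlap needs the forward primer's last k bases to equal them.
Comparing (forward last k vs required): k=1: A vs G ✗; k=2: TA vs GG ✗; k=3: GTA vs GGT ✗; k=4: GGTA vs GGTA ✓; k=5: TGGTA vs GGTAT ✗; k=6: TTGGTA vs GGTATG ✗; k=7: CTTGGTA vs GGTATGT ✗; k=8: ACTTGGTA vs GGTATGTG ✗.
Only k = 4 is perfect, so the longest perfect 3' overlap is 4.

Longest perfect overlap: 4 complementary base pairs; significant dimer risk (threshold 3).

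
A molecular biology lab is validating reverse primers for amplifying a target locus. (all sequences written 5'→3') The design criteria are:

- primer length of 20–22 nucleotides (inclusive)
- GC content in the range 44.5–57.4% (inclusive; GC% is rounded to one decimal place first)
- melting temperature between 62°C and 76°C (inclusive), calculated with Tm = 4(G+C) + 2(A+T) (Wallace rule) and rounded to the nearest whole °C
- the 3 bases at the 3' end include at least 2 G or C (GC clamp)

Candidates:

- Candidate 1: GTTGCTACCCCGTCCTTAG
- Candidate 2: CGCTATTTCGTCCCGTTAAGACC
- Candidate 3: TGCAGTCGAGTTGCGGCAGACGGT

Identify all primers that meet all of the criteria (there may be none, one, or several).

Candidate 1 (19 nt, A=2 T=6 G=4 C=7): length 19, outside 20–22 ✗; GC 11/19 = 57.9%, outside 44.5–57.4% ✗; Tm = 2·8 + 4·11 = 60°C, outside 62–76°C ✗; 3' end TAG has 1 G/C, need ≥2 ✗ — fails.
Candidate 2 (23 nt, A=4 T=7 G=4 C=8): length 23, outside 20–22 ✗; GC 12/23 = 52.2% ✓; Tm = 2·11 + 4·12 = 70°C ✓; 3' end ACC has 2 G/C ✓ — fails.
Candidate 3 (24 nt, A=4 T=5 G=10 C=5): length 24, outside 20–22 ✗; GC 15/24 = 62.5%, outside 44.5–57.4% ✗; Tm = 2·9 + 4·15 = 78°C, outside 62–76°C ✗; 3' end GGT has 2 G/C ✓ — fails.

None of the candidates satisfy all criteria.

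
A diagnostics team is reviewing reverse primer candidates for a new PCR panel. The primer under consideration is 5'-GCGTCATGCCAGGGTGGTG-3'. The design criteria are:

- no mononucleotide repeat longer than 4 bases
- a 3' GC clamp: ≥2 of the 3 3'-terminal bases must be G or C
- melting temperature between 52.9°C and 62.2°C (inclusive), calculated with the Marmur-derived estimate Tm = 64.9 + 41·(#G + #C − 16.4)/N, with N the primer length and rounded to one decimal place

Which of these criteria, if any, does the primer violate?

Meets all criteria.

Base counts: A=2, T=4, G=9, C=4 (length 19).
homopolymer run: longest run = 3 ✓
GC clamp: 3' end GTG has 2 G/C ✓
Tm: Tm = 64.9 + 41·(13 − 16.4)/19 = 57.6°C ✓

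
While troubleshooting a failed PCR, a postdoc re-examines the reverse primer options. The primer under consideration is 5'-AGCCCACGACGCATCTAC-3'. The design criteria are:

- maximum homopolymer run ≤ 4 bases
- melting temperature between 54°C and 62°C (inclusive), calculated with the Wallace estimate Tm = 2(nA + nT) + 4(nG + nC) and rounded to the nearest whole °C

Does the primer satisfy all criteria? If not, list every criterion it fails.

Base counts: A=5, T=2, G=3, C=8 (length 18).
homopolymer run: longest run = 3 ✓
Tm: Tm = 2·7 + 4·11 = 58°C ✓

Meets all criteria.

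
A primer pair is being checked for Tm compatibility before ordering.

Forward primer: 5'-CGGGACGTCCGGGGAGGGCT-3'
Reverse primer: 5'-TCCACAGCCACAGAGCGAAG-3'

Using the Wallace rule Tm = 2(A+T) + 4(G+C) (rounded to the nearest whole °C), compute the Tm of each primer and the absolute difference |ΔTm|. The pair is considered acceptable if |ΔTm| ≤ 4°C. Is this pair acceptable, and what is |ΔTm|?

Forward: A=2 T=2 G=11 C=5 → Tm = 2·4 + 4·16 = 72°C.
Reverse: A=7 T=1 G=5 C=7 → Tm = 2·8 + 4·12 = 64°C.
|ΔTm| = |72 − 64| = 8°C, > 4°C.

|ΔTm| = 8°C; the pair is not acceptable.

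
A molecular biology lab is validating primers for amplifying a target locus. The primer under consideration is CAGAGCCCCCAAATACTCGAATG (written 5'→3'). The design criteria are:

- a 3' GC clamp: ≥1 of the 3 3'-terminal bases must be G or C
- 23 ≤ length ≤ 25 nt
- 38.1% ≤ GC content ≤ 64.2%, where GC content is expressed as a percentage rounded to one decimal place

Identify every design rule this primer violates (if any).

Base counts: A=8, T=3, G=4, C=8 (length 23).
GC clamp: 3' end ATG has 1 G/C ✓
length: length 23 ✓
GC content: GC 12/23 = 52.2% ✓

Meets all criteria.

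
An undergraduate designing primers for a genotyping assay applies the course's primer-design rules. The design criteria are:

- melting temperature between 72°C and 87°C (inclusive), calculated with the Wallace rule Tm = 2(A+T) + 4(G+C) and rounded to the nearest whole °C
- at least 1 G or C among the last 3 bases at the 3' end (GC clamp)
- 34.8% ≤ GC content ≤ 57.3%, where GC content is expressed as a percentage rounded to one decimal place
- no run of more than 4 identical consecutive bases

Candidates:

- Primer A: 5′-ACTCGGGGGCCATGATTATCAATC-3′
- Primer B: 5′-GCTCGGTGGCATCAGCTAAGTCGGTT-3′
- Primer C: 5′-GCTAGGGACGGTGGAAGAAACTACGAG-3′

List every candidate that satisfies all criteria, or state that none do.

Primer C only.

Primer A (24 nt, A=6 T=6 G=6 C=6): Tm = 2·12 + 4·12 = 72°C ✓; 3' end ATC has 1 G/C ✓; GC 12/24 = 50.0% ✓; longest run = 5, exceeds 4 ✗ — fails.
Primer B (26 nt, A=4 T=7 G=9 C=6): Tm = 2·11 + 4·15 = 82°C ✓; 3' end GTT has 1 G/C ✓; GC 15/26 = 57.7%, outside 34.8–57.3% ✗; longest run = 2 ✓ — fails.
Primer C (27 nt, A=9 T=3 G=11 C=4): Tm = 2·12 + 4·15 = 84°C ✓; 3' end GAG has 2 G/C ✓; GC 15/27 = 55.6% ✓; longest run = 3 ✓ — passes.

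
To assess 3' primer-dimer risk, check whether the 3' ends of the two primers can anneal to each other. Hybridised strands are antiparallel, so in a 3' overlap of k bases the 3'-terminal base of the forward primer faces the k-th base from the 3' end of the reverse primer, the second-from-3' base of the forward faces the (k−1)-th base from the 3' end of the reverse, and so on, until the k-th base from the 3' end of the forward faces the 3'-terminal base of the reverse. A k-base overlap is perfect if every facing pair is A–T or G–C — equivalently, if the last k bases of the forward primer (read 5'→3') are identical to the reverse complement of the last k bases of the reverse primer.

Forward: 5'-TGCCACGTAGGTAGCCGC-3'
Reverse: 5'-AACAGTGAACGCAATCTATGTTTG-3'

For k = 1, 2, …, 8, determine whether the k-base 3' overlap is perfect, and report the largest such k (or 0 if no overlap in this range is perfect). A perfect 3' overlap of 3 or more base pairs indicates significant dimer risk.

Last 8 bases (5'→3') — forward …GTAGCCGC, reverse …TATGTTTG.
Reverse complement of the reverse primer's last 8 bases: CAAACATA; its first k bases are the reverse complement of the reverse primer's last k bases, so a perfect k-base overlap needs the forward primer's last k bases to equal them.
Comparing (forward last k vs required): k=1: C vs C ✓; k=2: GC vs CA ✗; k=3: CGC vs CAA ✗; k=4: CCGC vs CAAA ✗; k=5: GCCGC vs CAAAC ✗; k=6: AGCCGC vs CAAACA ✗; k=7: TAGCCGC vs CAAACAT ✗; k=8: GTAGCCGC vs CAAACATA ✗.
Only k = 1 is perfect, so the longest perfect 3' overlap is 1.

Longest perfect overlap: 1 complementary base pair; below the dimer-risk threshold (threshold 3).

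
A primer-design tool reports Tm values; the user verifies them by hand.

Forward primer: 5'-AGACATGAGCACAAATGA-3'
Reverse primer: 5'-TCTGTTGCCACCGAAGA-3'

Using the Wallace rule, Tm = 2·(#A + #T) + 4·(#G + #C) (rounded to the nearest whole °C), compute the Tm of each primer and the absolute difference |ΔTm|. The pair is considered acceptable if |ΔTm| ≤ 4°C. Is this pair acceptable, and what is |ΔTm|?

|ΔTm| = 2°C; the pair is acceptable.

Forward: A=9 T=2 G=4 C=3 → Tm = 2·11 + 4·7 = 50°C.
Reverse: A=4 T=4 G=4 C=5 → Tm = 2·8 + 4·9 = 52°C.
|ΔTm| = |50 − 52| = 2°C, ≤ 4°C.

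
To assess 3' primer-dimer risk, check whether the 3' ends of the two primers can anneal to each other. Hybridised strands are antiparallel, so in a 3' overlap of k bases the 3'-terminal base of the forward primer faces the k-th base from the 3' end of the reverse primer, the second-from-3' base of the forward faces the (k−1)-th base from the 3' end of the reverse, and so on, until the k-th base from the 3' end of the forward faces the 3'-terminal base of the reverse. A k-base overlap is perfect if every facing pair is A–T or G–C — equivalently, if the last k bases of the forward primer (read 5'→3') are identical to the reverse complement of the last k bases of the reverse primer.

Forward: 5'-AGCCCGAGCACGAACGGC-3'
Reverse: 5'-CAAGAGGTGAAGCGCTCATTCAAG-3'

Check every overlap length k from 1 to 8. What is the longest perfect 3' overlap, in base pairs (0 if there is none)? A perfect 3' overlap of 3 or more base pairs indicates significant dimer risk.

Last 8 bases (5'→3') — forward …CGAACGGC, reverse …CATTCAAG.
Reverse complement of the reverse primer's last 8 bases: CTTGAATG; its first k bases are the reverse complement of the reverse primer's last k bases, so a perfect k-base overlap needs the forward primer's last k bases to equal them.
Comparing (forward last k vs required): k=1: C vs C ✓; k=2: GC vs CT ✗; k=3: GGC vs CTT ✗; k=4: CGGC vs CTTG ✗; k=5: ACGGC vs CTTGA ✗; k=6: AACGGC vs CTTGAA ✗; k=7: GAACGGC vs CTTGAAT ✗; k=8: CGAACGGC vs CTTGAATG ✗.
Only k = 1 is perfect, so the longest perfect 3' overlap is 1.

Longest perfect overlap: 1 complementary base pair; below the dimer-risk threshold (threshold 3).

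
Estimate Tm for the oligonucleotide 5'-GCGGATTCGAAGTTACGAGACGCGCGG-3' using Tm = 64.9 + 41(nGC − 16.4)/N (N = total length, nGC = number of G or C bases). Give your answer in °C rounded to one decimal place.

65.8°C

Base counts: A=6, T=4, G=11, C=6; G+C = 17, N = 27.
Tm = 64.9 + 41·(17 − 16.4)/27 = 64.9 + 24.60/27 = 65.8°C.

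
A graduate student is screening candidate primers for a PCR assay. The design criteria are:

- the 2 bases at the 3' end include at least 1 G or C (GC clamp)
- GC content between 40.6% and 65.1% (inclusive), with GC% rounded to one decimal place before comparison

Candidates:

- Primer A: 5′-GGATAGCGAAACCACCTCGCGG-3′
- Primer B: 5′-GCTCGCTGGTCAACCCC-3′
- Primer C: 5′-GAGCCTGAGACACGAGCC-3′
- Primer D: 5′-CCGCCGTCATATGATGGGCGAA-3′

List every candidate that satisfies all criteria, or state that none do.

Primer A (22 nt, A=6 T=2 G=7 C=7): 3' end GG has 2 G/C ✓; GC 14/22 = 63.6% ✓ — passes.
Primer B (17 nt, A=2 T=3 G=4 C=8): 3' end CC has 2 G/C ✓; GC 12/17 = 70.6%, outside 40.6–65.1% ✗ — fails.
Primer C (18 nt, A=5 T=1 G=6 C=6): 3' end CC has 2 G/C ✓; GC 12/18 = 66.7%, outside 40.6–65.1% ✗ — fails.
Primer D (22 nt, A=5 T=4 G=7 C=6): 3' end AA has 0 G/C, need ≥1 ✗; GC 13/22 = 59.1% ✓ — fails.

Primer A only.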